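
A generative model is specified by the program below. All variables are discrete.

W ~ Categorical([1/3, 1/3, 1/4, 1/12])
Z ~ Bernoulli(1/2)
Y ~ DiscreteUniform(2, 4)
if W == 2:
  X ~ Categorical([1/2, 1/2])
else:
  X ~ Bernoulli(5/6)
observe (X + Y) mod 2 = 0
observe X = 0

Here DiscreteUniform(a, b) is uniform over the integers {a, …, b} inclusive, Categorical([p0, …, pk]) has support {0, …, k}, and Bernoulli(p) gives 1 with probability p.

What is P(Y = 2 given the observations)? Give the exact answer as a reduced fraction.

P(Y = 2 | obs) = 1/2

Enumerate traces; 16 have nonzero weight after conditioning:
  (W=0, Z=0, Y=2, X=0) weight 1/108
  (W=0, Z=0, Y=4, X=0) weight 1/108
  (W=0, Z=1, Y=2, X=0) weight 1/108
  (W=0, Z=1, Y=4, X=0) weight 1/108
  (W=1, Z=0, Y=2, X=0) weight 1/108
  (W=1, Z=0, Y=4, X=0) weight 1/108
  (W=1, Z=1, Y=2, X=0) weight 1/108
  (W=1, Z=1, Y=4, X=0) weight 1/108
  … 8 more
Group by Y:
  weight(Y=2) = 1/12
  weight(Y=4) = 1/12
Total weight = 1/12 + 1/12 = 1/6
P(Y=2 | obs) = 1/12 / 1/6 = 1/2
P(Y=4 | obs) = 1/12 / 1/6 = 1/2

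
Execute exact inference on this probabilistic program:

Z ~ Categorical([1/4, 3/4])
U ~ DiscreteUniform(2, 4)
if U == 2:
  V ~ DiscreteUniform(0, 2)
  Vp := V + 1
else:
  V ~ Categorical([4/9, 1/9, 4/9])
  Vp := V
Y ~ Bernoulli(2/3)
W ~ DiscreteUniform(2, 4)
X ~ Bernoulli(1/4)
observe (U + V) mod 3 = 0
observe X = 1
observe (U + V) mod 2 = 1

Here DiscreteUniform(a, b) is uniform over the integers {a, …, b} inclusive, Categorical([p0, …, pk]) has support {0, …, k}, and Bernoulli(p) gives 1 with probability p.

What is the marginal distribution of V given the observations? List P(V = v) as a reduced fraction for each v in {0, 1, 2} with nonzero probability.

Enumerate traces; 24 have nonzero weight after conditioning:
  (Z=0, U=2, V=1, Y=0, W=2, X=1) weight 1/1296
  (Z=0, U=2, V=1, Y=0, W=3, X=1) weight 1/1296
  (Z=0, U=2, V=1, Y=0, W=4, X=1) weight 1/1296
  (Z=0, U=2, V=1, Y=1, W=2, X=1) weight 1/648
  (Z=0, U=2, V=1, Y=1, W=3, X=1) weight 1/648
  (Z=0, U=2, V=1, Y=1, W=4, X=1) weight 1/648
  (Z=0, U=3, V=0, Y=0, W=2, X=1) weight 1/972
  (Z=0, U=3, V=0, Y=0, W=3, X=1) weight 1/972
  … 16 more
Group by V:
  weight(V=0) = 1/27
  weight(V=1) = 1/36
Total weight = 1/27 + 1/36 = 7/108
P(V=0 | obs) = 1/27 / 7/108 = 4/7
P(V=1 | obs) = 1/36 / 7/108 = 3/7

P(V=0) = 4/7, P(V=1) = 3/7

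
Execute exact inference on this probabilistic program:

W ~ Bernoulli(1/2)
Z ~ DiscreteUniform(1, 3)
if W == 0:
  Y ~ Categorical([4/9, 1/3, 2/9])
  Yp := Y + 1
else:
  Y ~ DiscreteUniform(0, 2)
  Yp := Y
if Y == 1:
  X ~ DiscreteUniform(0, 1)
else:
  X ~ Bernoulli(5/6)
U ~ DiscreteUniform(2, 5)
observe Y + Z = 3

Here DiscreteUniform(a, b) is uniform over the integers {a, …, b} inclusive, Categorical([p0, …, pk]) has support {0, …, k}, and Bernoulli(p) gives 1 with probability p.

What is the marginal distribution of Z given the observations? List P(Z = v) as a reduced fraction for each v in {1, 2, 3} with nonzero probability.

P(Z=1) = 5/18, P(Z=2) = 1/3, P(Z=3) = 7/18

Enumerate traces; 48 have nonzero weight after conditioning:
  (W=0, Z=1, Y=2, X=0, U=2) weight 1/648
  (W=0, Z=1, Y=2, X=0, U=3) weight 1/648
  (W=0, Z=1, Y=2, X=0, U=4) weight 1/648
  (W=0, Z=1, Y=2, X=0, U=5) weight 1/648
  (W=0, Z=1, Y=2, X=1, U=2) weight 5/648
  (W=0, Z=1, Y=2, X=1, U=3) weight 5/648
  (W=0, Z=1, Y=2, X=1, U=4) weight 5/648
  (W=0, Z=1, Y=2, X=1, U=5) weight 5/648
  (W=0, Z=2, Y=1, X=0, U=2) weight 1/144
  (W=0, Z=3, Y=0, X=0, U=2) weight 1/324
  … 38 more
Group by Z:
  weight(Z=1) = 5/54
  weight(Z=2) = 1/9
  weight(Z=3) = 7/54
Total weight = 5/54 + 1/9 + 7/54 = 1/3
P(Z=1 | obs) = 5/54 / 1/3 = 5/18
P(Z=2 | obs) = 1/9 / 1/3 = 1/3
P(Z=3 | obs) = 7/54 / 1/3 = 7/18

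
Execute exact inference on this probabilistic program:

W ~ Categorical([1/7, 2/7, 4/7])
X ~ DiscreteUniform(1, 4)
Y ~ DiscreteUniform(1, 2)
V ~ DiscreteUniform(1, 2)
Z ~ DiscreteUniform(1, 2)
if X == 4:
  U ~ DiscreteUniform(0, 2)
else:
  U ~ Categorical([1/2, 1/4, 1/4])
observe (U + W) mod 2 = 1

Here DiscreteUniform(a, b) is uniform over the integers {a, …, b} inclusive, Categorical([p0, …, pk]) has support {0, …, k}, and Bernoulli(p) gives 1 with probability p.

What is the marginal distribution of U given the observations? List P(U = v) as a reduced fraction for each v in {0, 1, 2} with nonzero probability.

P(U=0) = 44/135, P(U=1) = 13/27, P(U=2) = 26/135

Enumerate traces; 128 have nonzero weight after conditioning:
  (W=0, X=1, Y=1, V=1, Z=1, U=1) weight 1/896
  (W=0, X=1, Y=1, V=1, Z=2, U=1) weight 1/896
  (W=0, X=1, Y=1, V=2, Z=1, U=1) weight 1/896
  (W=0, X=1, Y=1, V=2, Z=2, U=1) weight 1/896
  (W=0, X=1, Y=2, V=1, Z=1, U=1) weight 1/896
  (W=0, X=1, Y=2, V=1, Z=2, U=1) weight 1/896
  (W=0, X=1, Y=2, V=2, Z=1, U=1) weight 1/896
  (W=0, X=1, Y=2, V=2, Z=2, U=1) weight 1/896
  (W=1, X=1, Y=1, V=1, Z=1, U=0) weight 1/224
  (W=1, X=1, Y=1, V=1, Z=1, U=2) weight 1/448
  … 118 more
Group by U:
  weight(U=0) = 11/84
  weight(U=1) = 65/336
  weight(U=2) = 13/168
Total weight = 11/84 + 65/336 + 13/168 = 45/112
P(U=0 | obs) = 11/84 / 45/112 = 44/135
P(U=1 | obs) = 65/336 / 45/112 = 13/27
P(U=2 | obs) = 13/168 / 45/112 = 26/135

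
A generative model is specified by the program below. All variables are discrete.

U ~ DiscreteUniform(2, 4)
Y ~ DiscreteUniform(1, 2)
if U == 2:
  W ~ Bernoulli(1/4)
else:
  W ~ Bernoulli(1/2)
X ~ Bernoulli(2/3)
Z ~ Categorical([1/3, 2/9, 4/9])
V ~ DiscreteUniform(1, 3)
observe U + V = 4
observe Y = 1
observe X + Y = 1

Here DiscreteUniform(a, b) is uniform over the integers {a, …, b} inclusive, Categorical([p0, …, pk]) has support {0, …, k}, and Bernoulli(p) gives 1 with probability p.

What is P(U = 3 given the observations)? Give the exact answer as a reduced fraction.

P(U = 3 | obs) = 1/2

Enumerate traces; 12 have nonzero weight after conditioning:
  (U=2, Y=1, W=0, X=0, Z=0, V=2) weight 1/216
  (U=2, Y=1, W=0, X=0, Z=1, V=2) weight 1/324
  (U=2, Y=1, W=0, X=0, Z=2, V=2) weight 1/162
  (U=2, Y=1, W=1, X=0, Z=0, V=2) weight 1/648
  (U=2, Y=1, W=1, X=0, Z=1, V=2) weight 1/972
  (U=2, Y=1, W=1, X=0, Z=2, V=2) weight 1/486
  (U=3, Y=1, W=0, X=0, Z=0, V=1) weight 1/324
  (U=3, Y=1, W=0, X=0, Z=1, V=1) weight 1/486
  … 4 more
Group by U:
  weight(U=2) = 1/54
  weight(U=3) = 1/54
Total weight = 1/54 + 1/54 = 1/27
P(U=2 | obs) = 1/54 / 1/27 = 1/2
P(U=3 | obs) = 1/54 / 1/27 = 1/2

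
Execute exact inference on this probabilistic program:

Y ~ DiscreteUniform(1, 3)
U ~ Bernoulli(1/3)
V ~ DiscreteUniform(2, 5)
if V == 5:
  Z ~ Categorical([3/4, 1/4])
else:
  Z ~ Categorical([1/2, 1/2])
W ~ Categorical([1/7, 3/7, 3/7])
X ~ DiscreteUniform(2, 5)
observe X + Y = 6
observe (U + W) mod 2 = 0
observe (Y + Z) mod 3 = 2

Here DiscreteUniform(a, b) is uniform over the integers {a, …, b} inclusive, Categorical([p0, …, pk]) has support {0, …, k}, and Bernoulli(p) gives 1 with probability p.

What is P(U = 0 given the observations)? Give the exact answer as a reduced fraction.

P(U = 0 | obs) = 8/11

Enumerate traces; 24 have nonzero weight after conditioning:
  (Y=1, U=0, V=2, Z=1, W=0, X=5) weight 1/1008
  (Y=1, U=0, V=2, Z=1, W=2, X=5) weight 1/336
  (Y=1, U=0, V=3, Z=1, W=0, X=5) weight 1/1008
  (Y=1, U=0, V=3, Z=1, W=2, X=5) weight 1/336
  (Y=1, U=0, V=4, Z=1, W=0, X=5) weight 1/1008
  (Y=1, U=0, V=4, Z=1, W=2, X=5) weight 1/336
  (Y=1, U=0, V=5, Z=1, W=0, X=5) weight 1/2016
  (Y=1, U=0, V=5, Z=1, W=2, X=5) weight 1/672
  (Y=1, U=1, V=2, Z=1, W=1, X=5) weight 1/672
  … 15 more
Group by U:
  weight(U=0) = 2/63
  weight(U=1) = 1/84
Total weight = 2/63 + 1/84 = 11/252
P(U=0 | obs) = 2/63 / 11/252 = 8/11
P(U=1 | obs) = 1/84 / 11/252 = 3/11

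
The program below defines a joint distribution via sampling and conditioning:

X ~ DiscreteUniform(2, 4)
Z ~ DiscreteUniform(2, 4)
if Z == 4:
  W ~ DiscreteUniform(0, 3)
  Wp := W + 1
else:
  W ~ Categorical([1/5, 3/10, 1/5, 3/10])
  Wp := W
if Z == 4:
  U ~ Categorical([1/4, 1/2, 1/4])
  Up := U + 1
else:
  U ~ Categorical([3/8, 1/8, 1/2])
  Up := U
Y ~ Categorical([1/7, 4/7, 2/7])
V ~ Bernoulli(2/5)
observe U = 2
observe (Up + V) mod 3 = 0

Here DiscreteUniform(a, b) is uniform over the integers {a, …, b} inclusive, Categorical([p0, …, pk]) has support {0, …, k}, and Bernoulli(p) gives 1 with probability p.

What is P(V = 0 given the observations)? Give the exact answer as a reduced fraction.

P(V = 0 | obs) = 3/11

Enumerate traces; 108 have nonzero weight after conditioning:
  (X=2, Z=2, W=0, U=2, Y=0, V=1) weight 1/1575
  (X=2, Z=2, W=0, U=2, Y=1, V=1) weight 4/1575
  (X=2, Z=2, W=0, U=2, Y=2, V=1) weight 2/1575
  (X=2, Z=2, W=1, U=2, Y=0, V=1) weight 1/1050
  (X=2, Z=2, W=1, U=2, Y=1, V=1) weight 2/525
  (X=2, Z=2, W=1, U=2, Y=2, V=1) weight 1/525
  (X=2, Z=2, W=2, U=2, Y=0, V=1) weight 1/1575
  (X=2, Z=2, W=2, U=2, Y=1, V=1) weight 4/1575
  (X=2, Z=4, W=0, U=2, Y=0, V=0) weight 1/1680
  … 99 more
Group by V:
  weight(V=0) = 1/20
  weight(V=1) = 2/15
Total weight = 1/20 + 2/15 = 11/60
P(V=0 | obs) = 1/20 / 11/60 = 3/11
P(V=1 | obs) = 2/15 / 11/60 = 8/11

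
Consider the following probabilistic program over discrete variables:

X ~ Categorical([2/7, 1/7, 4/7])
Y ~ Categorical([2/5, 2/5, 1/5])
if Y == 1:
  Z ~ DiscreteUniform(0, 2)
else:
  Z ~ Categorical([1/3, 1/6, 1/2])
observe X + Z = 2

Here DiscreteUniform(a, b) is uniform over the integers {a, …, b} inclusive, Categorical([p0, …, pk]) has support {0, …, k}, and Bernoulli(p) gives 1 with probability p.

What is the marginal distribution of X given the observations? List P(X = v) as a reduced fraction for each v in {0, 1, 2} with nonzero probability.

Enumerate traces; 9 have nonzero weight after conditioning:
  (X=0, Y=0, Z=2) weight 2/35
  (X=0, Y=1, Z=2) weight 4/105
  (X=0, Y=2, Z=2) weight 1/35
  (X=1, Y=0, Z=1) weight 1/105
  (X=1, Y=1, Z=1) weight 2/105
  (X=1, Y=2, Z=1) weight 1/210
  (X=2, Y=0, Z=0) weight 8/105
  (X=2, Y=1, Z=0) weight 8/105
  … 1 more
Group by X:
  weight(X=0) = 13/105
  weight(X=1) = 1/30
  weight(X=2) = 4/21
Total weight = 13/105 + 1/30 + 4/21 = 73/210
P(X=0 | obs) = 13/105 / 73/210 = 26/73
P(X=1 | obs) = 1/30 / 73/210 = 7/73
P(X=2 | obs) = 4/21 / 73/210 = 40/73

P(X=0) = 26/73, P(X=1) = 7/73, P(X=2) = 40/73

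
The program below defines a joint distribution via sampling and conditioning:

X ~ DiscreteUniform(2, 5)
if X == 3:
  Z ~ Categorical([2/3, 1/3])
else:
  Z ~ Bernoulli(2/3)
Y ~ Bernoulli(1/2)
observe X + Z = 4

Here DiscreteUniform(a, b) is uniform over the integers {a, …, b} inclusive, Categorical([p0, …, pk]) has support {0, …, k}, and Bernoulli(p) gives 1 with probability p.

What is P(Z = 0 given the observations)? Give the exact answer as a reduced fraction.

Enumerate traces; 4 have nonzero weight after conditioning:
  (X=3, Z=1, Y=0) weight 1/24
  (X=3, Z=1, Y=1) weight 1/24
  (X=4, Z=0, Y=0) weight 1/24
  (X=4, Z=0, Y=1) weight 1/24
Group by Z:
  weight(Z=0) = 1/12
  weight(Z=1) = 1/12
Total weight = 1/12 + 1/12 = 1/6
P(Z=0 | obs) = 1/12 / 1/6 = 1/2
P(Z=1 | obs) = 1/12 / 1/6 = 1/2

P(Z = 0 | obs) = 1/2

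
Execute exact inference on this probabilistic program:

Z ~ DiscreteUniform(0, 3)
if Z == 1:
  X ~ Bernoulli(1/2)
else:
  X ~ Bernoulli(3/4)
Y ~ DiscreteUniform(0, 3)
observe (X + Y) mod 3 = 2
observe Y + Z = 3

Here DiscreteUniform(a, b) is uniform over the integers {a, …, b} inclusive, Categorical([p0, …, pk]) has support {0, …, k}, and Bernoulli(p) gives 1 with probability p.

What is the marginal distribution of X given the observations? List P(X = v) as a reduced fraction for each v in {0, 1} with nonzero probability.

P(X=0) = 2/5, P(X=1) = 3/5

Enumerate traces; 2 have nonzero weight after conditioning:
  (Z=1, X=0, Y=2) weight 1/32
  (Z=2, X=1, Y=1) weight 3/64
Group by X:
  weight(X=0) = 1/32
  weight(X=1) = 3/64
Total weight = 1/32 + 3/64 = 5/64
P(X=0 | obs) = 1/32 / 5/64 = 2/5
P(X=1 | obs) = 3/64 / 5/64 = 3/5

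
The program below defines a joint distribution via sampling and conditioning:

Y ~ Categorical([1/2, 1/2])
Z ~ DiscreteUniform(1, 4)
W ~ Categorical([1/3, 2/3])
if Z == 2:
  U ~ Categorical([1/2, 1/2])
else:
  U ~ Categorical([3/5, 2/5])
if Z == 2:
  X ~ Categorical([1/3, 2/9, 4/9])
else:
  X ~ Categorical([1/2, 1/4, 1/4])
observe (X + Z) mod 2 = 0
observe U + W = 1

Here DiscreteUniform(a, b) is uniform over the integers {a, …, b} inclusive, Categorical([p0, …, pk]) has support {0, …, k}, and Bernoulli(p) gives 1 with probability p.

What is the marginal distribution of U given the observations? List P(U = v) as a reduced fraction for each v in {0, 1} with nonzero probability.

Enumerate traces; 24 have nonzero weight after conditioning:
  (Y=0, Z=1, W=0, U=1, X=1) weight 1/240
  (Y=0, Z=1, W=1, U=0, X=1) weight 1/80
  (Y=0, Z=2, W=0, U=1, X=0) weight 1/144
  (Y=0, Z=2, W=0, U=1, X=2) weight 1/108
  (Y=0, Z=2, W=1, U=0, X=0) weight 1/72
  (Y=0, Z=2, W=1, U=0, X=2) weight 1/54
  (Y=0, Z=3, W=0, U=1, X=1) weight 1/240
  (Y=0, Z=3, W=1, U=0, X=1) weight 1/80
  … 16 more
Group by U:
  weight(U=0) = 41/216
  weight(U=1) = 2/27
Total weight = 41/216 + 2/27 = 19/72
P(U=0 | obs) = 41/216 / 19/72 = 41/57
P(U=1 | obs) = 2/27 / 19/72 = 16/57

P(U=0) = 41/57, P(U=1) = 16/57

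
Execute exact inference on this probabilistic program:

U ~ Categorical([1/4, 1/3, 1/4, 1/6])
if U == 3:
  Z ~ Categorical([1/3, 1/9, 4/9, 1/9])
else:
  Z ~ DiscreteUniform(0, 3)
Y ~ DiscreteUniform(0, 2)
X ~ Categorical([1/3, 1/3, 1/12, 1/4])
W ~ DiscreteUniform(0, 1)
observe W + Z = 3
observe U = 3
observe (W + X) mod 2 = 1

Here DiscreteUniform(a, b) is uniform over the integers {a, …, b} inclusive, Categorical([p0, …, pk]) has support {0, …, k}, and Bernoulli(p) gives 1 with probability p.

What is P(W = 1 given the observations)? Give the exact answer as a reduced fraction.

P(W = 1 | obs) = 20/27

Enumerate traces; 12 have nonzero weight after conditioning:
  (U=3, Z=2, Y=0, X=0, W=1) weight 1/243
  (U=3, Z=2, Y=0, X=2, W=1) weight 1/972
  (U=3, Z=2, Y=1, X=0, W=1) weight 1/243
  (U=3, Z=2, Y=1, X=2, W=1) weight 1/972
  (U=3, Z=2, Y=2, X=0, W=1) weight 1/243
  (U=3, Z=2, Y=2, X=2, W=1) weight 1/972
  (U=3, Z=3, Y=0, X=1, W=0) weight 1/972
  (U=3, Z=3, Y=0, X=3, W=0) weight 1/1296
  … 4 more
Group by W:
  weight(W=0) = 7/1296
  weight(W=1) = 5/324
Total weight = 7/1296 + 5/324 = 1/48
P(W=0 | obs) = 7/1296 / 1/48 = 7/27
P(W=1 | obs) = 5/324 / 1/48 = 20/27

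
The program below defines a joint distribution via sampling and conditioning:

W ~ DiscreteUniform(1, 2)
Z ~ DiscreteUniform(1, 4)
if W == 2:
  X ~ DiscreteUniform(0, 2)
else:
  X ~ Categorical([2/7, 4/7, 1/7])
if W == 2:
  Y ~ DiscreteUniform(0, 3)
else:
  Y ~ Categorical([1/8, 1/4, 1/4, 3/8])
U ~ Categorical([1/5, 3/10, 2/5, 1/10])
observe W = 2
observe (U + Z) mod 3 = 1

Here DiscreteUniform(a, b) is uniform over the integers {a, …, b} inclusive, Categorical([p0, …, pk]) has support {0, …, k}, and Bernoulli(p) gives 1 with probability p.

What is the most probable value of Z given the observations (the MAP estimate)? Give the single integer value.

Enumerate traces; 72 have nonzero weight after conditioning:
  (W=2, Z=1, X=0, Y=0, U=0) weight 1/480
  (W=2, Z=1, X=0, Y=0, U=3) weight 1/960
  (W=2, Z=1, X=0, Y=1, U=0) weight 1/480
  (W=2, Z=1, X=0, Y=1, U=3) weight 1/960
  (W=2, Z=1, X=0, Y=2, U=0) weight 1/480
  (W=2, Z=1, X=0, Y=2, U=3) weight 1/960
  (W=2, Z=1, X=0, Y=3, U=0) weight 1/480
  (W=2, Z=1, X=0, Y=3, U=3) weight 1/960
  (W=2, Z=2, X=0, Y=0, U=2) weight 1/240
  (W=2, Z=3, X=0, Y=0, U=1) weight 1/320
  … 62 more
Group by Z:
  weight(Z=1) = 3/80
  weight(Z=2) = 1/20
  weight(Z=3) = 3/80
  weight(Z=4) = 3/80
Total weight = 3/80 + 1/20 + 3/80 + 3/80 = 13/80
P(Z=1 | obs) = 3/80 / 13/80 = 3/13
P(Z=2 | obs) = 1/20 / 13/80 = 4/13
P(Z=3 | obs) = 3/80 / 13/80 = 3/13
P(Z=4 | obs) = 3/80 / 13/80 = 3/13
argmax = 2

argmax_v P(Z = v | obs) = 2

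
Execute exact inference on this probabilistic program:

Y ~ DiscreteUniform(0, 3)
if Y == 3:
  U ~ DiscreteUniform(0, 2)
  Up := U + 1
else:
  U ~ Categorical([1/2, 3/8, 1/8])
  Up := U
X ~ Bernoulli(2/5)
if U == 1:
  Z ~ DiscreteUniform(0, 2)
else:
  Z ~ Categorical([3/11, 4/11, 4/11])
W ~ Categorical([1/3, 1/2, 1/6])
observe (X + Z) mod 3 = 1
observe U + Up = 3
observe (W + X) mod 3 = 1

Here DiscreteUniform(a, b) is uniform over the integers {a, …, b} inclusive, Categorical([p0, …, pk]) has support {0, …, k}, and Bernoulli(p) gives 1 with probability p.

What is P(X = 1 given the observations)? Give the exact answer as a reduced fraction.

Enumerate traces; 2 have nonzero weight after conditioning:
  (Y=3, U=1, X=0, Z=1, W=1) weight 1/120
  (Y=3, U=1, X=1, Z=0, W=0) weight 1/270
Group by X:
  weight(X=0) = 1/120
  weight(X=1) = 1/270
Total weight = 1/120 + 1/270 = 13/1080
P(X=0 | obs) = 1/120 / 13/1080 = 9/13
P(X=1 | obs) = 1/270 / 13/1080 = 4/13

P(X = 1 | obs) = 4/13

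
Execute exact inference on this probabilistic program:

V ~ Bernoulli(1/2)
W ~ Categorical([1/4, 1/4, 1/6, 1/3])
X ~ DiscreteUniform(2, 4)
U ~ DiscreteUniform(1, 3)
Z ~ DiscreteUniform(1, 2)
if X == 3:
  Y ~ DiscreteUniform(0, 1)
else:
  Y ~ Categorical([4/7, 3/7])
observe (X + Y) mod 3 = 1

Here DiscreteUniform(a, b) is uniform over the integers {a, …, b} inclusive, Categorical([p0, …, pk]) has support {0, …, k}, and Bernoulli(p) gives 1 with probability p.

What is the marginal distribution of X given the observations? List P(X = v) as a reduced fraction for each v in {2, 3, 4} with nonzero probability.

Enumerate traces; 96 have nonzero weight after conditioning:
  (V=0, W=0, X=3, U=1, Z=1, Y=1) weight 1/288
  (V=0, W=0, X=3, U=1, Z=2, Y=1) weight 1/288
  (V=0, W=0, X=3, U=2, Z=1, Y=1) weight 1/288
  (V=0, W=0, X=3, U=2, Z=2, Y=1) weight 1/288
  (V=0, W=0, X=3, U=3, Z=1, Y=1) weight 1/288
  (V=0, W=0, X=3, U=3, Z=2, Y=1) weight 1/288
  (V=0, W=0, X=4, U=1, Z=1, Y=0) weight 1/252
  (V=0, W=0, X=4, U=1, Z=2, Y=0) weight 1/252
  … 88 more
Group by X:
  weight(X=3) = 1/6
  weight(X=4) = 4/21
Total weight = 1/6 + 4/21 = 5/14
P(X=3 | obs) = 1/6 / 5/14 = 7/15
P(X=4 | obs) = 4/21 / 5/14 = 8/15

P(X=3) = 7/15, P(X=4) = 8/15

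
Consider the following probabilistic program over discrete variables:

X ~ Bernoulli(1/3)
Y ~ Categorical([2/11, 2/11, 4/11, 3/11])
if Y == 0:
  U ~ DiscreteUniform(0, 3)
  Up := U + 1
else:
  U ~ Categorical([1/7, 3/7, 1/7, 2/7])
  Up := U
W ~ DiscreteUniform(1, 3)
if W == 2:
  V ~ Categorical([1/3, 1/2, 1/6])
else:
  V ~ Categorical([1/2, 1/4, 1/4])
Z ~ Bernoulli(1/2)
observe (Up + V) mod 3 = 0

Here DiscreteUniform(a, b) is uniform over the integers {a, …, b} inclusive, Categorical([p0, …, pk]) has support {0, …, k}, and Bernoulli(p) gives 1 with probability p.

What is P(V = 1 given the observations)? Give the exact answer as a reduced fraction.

P(V = 1 | obs) = 15/91

Enumerate traces; 192 have nonzero weight after conditioning:
  (X=0, Y=0, U=0, W=1, V=2, Z=0) weight 1/792
  (X=0, Y=0, U=0, W=1, V=2, Z=1) weight 1/792
  (X=0, Y=0, U=0, W=2, V=2, Z=0) weight 1/1188
  (X=0, Y=0, U=0, W=2, V=2, Z=1) weight 1/1188
  (X=0, Y=0, U=0, W=3, V=2, Z=0) weight 1/792
  (X=0, Y=0, U=0, W=3, V=2, Z=1) weight 1/792
  (X=0, Y=0, U=1, W=1, V=1, Z=0) weight 1/792
  (X=0, Y=0, U=1, W=1, V=1, Z=1) weight 1/792
  (X=0, Y=0, U=2, W=1, V=0, Z=0) weight 1/396
  … 183 more
Group by V:
  weight(V=0) = 122/693
  weight(V=1) = 25/462
  weight(V=2) = 68/693
Total weight = 122/693 + 25/462 + 68/693 = 65/198
P(V=0 | obs) = 122/693 / 65/198 = 244/455
P(V=1 | obs) = 25/462 / 65/198 = 15/91
P(V=2 | obs) = 68/693 / 65/198 = 136/455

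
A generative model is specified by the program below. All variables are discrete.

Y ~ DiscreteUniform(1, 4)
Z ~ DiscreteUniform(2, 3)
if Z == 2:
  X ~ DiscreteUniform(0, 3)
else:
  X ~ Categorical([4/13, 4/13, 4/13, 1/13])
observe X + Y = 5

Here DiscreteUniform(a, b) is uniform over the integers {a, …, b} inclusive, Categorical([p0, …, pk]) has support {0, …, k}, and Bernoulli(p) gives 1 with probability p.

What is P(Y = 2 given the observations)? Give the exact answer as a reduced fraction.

P(Y = 2 | obs) = 17/75

Enumerate traces; 6 have nonzero weight after conditioning:
  (Y=2, Z=2, X=3) weight 1/32
  (Y=2, Z=3, X=3) weight 1/104
  (Y=3, Z=2, X=2) weight 1/32
  (Y=3, Z=3, X=2) weight 1/26
  (Y=4, Z=2, X=1) weight 1/32
  (Y=4, Z=3, X=1) weight 1/26
Group by Y:
  weight(Y=2) = 17/416
  weight(Y=3) = 29/416
  weight(Y=4) = 29/416
Total weight = 17/416 + 29/416 + 29/416 = 75/416
P(Y=2 | obs) = 17/416 / 75/416 = 17/75
P(Y=3 | obs) = 29/416 / 75/416 = 29/75
P(Y=4 | obs) = 29/416 / 75/416 = 29/75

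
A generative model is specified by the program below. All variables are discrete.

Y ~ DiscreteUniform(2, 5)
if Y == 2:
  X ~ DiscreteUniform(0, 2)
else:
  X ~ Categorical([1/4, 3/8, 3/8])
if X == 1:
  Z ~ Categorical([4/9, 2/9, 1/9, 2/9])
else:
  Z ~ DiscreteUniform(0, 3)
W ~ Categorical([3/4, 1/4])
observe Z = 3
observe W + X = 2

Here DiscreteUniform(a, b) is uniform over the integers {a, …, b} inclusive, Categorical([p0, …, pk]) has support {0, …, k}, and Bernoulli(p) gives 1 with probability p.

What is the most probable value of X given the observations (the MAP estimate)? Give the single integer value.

argmax_v P(X = v | obs) = 2

Enumerate traces; 8 have nonzero weight after conditioning:
  (Y=2, X=1, Z=3, W=1) weight 1/216
  (Y=2, X=2, Z=3, W=0) weight 1/64
  (Y=3, X=1, Z=3, W=1) weight 1/192
  (Y=3, X=2, Z=3, W=0) weight 9/512
  (Y=4, X=1, Z=3, W=1) weight 1/192
  (Y=4, X=2, Z=3, W=0) weight 9/512
  (Y=5, X=1, Z=3, W=1) weight 1/192
  (Y=5, X=2, Z=3, W=0) weight 9/512
Group by X:
  weight(X=1) = 35/1728
  weight(X=2) = 35/512
Total weight = 35/1728 + 35/512 = 1225/13824
P(X=1 | obs) = 35/1728 / 1225/13824 = 8/35
P(X=2 | obs) = 35/512 / 1225/13824 = 27/35
argmax = 2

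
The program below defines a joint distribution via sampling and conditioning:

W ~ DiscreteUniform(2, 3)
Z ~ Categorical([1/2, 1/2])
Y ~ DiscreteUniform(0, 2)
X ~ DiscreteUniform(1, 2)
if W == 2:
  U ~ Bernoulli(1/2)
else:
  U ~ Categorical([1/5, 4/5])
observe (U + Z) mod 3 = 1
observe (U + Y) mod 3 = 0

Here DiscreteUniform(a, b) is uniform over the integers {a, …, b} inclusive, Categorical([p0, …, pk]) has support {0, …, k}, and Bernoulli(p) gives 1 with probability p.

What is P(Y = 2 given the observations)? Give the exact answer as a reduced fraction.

P(Y = 2 | obs) = 13/20

Enumerate traces; 8 have nonzero weight after conditioning:
  (W=2, Z=0, Y=2, X=1, U=1) weight 1/48
  (W=2, Z=0, Y=2, X=2, U=1) weight 1/48
  (W=2, Z=1, Y=0, X=1, U=0) weight 1/48
  (W=2, Z=1, Y=0, X=2, U=0) weight 1/48
  (W=3, Z=0, Y=2, X=1, U=1) weight 1/30
  (W=3, Z=0, Y=2, X=2, U=1) weight 1/30
  (W=3, Z=1, Y=0, X=1, U=0) weight 1/120
  (W=3, Z=1, Y=0, X=2, U=0) weight 1/120
Group by Y:
  weight(Y=0) = 7/120
  weight(Y=2) = 13/120
Total weight = 7/120 + 13/120 = 1/6
P(Y=0 | obs) = 7/120 / 1/6 = 7/20
P(Y=2 | obs) = 13/120 / 1/6 = 13/20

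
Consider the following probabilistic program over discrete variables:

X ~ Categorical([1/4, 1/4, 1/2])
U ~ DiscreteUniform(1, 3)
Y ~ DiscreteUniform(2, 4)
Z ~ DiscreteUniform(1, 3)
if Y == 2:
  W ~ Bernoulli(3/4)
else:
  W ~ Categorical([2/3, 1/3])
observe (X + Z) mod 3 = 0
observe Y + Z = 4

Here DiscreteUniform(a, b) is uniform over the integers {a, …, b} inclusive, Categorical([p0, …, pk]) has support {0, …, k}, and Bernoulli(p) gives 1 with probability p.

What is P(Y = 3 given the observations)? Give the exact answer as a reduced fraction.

Enumerate traces; 12 have nonzero weight after conditioning:
  (X=1, U=1, Y=2, Z=2, W=0) weight 1/432
  (X=1, U=1, Y=2, Z=2, W=1) weight 1/144
  (X=1, U=2, Y=2, Z=2, W=0) weight 1/432
  (X=1, U=2, Y=2, Z=2, W=1) weight 1/144
  (X=1, U=3, Y=2, Z=2, W=0) weight 1/432
  (X=1, U=3, Y=2, Z=2, W=1) weight 1/144
  (X=2, U=1, Y=3, Z=1, W=0) weight 1/81
  (X=2, U=1, Y=3, Z=1, W=1) weight 1/162
  … 4 more
Group by Y:
  weight(Y=2) = 1/36
  weight(Y=3) = 1/18
Total weight = 1/36 + 1/18 = 1/12
P(Y=2 | obs) = 1/36 / 1/12 = 1/3
P(Y=3 | obs) = 1/18 / 1/12 = 2/3

P(Y = 3 | obs) = 2/3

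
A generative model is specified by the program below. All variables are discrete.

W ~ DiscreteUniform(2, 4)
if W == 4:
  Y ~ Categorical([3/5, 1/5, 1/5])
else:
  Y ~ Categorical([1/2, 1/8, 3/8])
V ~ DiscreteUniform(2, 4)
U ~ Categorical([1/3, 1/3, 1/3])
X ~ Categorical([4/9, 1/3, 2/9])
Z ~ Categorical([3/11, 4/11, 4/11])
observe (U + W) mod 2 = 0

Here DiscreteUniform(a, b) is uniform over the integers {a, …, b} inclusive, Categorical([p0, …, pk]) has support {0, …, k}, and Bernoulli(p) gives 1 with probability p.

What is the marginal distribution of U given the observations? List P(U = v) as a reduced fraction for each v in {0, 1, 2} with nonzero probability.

P(U=0) = 2/5, P(U=1) = 1/5, P(U=2) = 2/5

Enumerate traces; 405 have nonzero weight after conditioning:
  (W=2, Y=0, V=2, U=0, X=0, Z=0) weight 2/891
  (W=2, Y=0, V=2, U=0, X=0, Z=1) weight 8/2673
  (W=2, Y=0, V=2, U=0, X=0, Z=2) weight 8/2673
  (W=2, Y=0, V=2, U=0, X=1, Z=0) weight 1/594
  (W=2, Y=0, V=2, U=0, X=1, Z=1) weight 2/891
  (W=2, Y=0, V=2, U=0, X=1, Z=2) weight 2/891
  (W=2, Y=0, V=2, U=0, X=2, Z=0) weight 1/891
  (W=2, Y=0, V=2, U=0, X=2, Z=1) weight 4/2673
  (W=2, Y=0, V=2, U=2, X=0, Z=0) weight 2/891
  (W=3, Y=0, V=2, U=1, X=0, Z=0) weight 2/891
  … 395 more
Group by U:
  weight(U=0) = 2/9
  weight(U=1) = 1/9
  weight(U=2) = 2/9
Total weight = 2/9 + 1/9 + 2/9 = 5/9
P(U=0 | obs) = 2/9 / 5/9 = 2/5
P(U=1 | obs) = 1/9 / 5/9 = 1/5
P(U=2 | obs) = 2/9 / 5/9 = 2/5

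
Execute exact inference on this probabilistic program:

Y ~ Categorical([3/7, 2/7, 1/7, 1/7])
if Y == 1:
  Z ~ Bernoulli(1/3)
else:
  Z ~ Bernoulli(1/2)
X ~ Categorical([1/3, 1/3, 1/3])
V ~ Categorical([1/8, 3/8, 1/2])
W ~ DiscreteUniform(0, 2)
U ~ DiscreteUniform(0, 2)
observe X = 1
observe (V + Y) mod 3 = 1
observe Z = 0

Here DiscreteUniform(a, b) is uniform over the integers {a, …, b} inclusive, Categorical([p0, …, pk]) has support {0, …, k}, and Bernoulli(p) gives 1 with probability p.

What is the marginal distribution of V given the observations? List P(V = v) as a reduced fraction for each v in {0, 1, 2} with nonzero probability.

Enumerate traces; 36 have nonzero weight after conditioning:
  (Y=0, Z=0, X=1, V=1, W=0, U=0) weight 1/336
  (Y=0, Z=0, X=1, V=1, W=0, U=1) weight 1/336
  (Y=0, Z=0, X=1, V=1, W=0, U=2) weight 1/336
  (Y=0, Z=0, X=1, V=1, W=1, U=0) weight 1/336
  (Y=0, Z=0, X=1, V=1, W=1, U=1) weight 1/336
  (Y=0, Z=0, X=1, V=1, W=1, U=2) weight 1/336
  (Y=0, Z=0, X=1, V=1, W=2, U=0) weight 1/336
  (Y=0, Z=0, X=1, V=1, W=2, U=1) weight 1/336
  (Y=1, Z=0, X=1, V=0, W=0, U=0) weight 1/1134
  (Y=2, Z=0, X=1, V=2, W=0, U=0) weight 1/756
  … 26 more
Group by V:
  weight(V=0) = 1/126
  weight(V=1) = 1/28
  weight(V=2) = 1/84
Total weight = 1/126 + 1/28 + 1/84 = 1/18
P(V=0 | obs) = 1/126 / 1/18 = 1/7
P(V=1 | obs) = 1/28 / 1/18 = 9/14
P(V=2 | obs) = 1/84 / 1/18 = 3/14

P(V=0) = 1/7, P(V=1) = 9/14, P(V=2) = 3/14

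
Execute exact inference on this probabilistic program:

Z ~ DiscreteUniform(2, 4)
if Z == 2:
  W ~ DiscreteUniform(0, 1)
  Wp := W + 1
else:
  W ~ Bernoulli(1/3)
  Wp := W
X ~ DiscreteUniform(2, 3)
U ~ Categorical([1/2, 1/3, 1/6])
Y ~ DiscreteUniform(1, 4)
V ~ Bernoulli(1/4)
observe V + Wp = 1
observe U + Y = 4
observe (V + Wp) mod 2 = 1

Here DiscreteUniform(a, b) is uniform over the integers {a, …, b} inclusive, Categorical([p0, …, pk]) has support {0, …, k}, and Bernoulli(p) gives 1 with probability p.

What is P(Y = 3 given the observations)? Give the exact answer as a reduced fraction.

P(Y = 3 | obs) = 1/3

Enumerate traces; 30 have nonzero weight after conditioning:
  (Z=2, W=0, X=2, U=0, Y=4, V=0) weight 1/128
  (Z=2, W=0, X=2, U=1, Y=3, V=0) weight 1/192
  (Z=2, W=0, X=2, U=2, Y=2, V=0) weight 1/384
  (Z=2, W=0, X=3, U=0, Y=4, V=0) weight 1/128
  (Z=2, W=0, X=3, U=1, Y=3, V=0) weight 1/192
  (Z=2, W=0, X=3, U=2, Y=2, V=0) weight 1/384
  (Z=3, W=0, X=2, U=0, Y=4, V=1) weight 1/288
  (Z=3, W=0, X=2, U=1, Y=3, V=1) weight 1/432
  … 22 more
Group by Y:
  weight(Y=2) = 29/1728
  weight(Y=3) = 29/864
  weight(Y=4) = 29/576
Total weight = 29/1728 + 29/864 + 29/576 = 29/288
P(Y=2 | obs) = 29/1728 / 29/288 = 1/6
P(Y=3 | obs) = 29/864 / 29/288 = 1/3
P(Y=4 | obs) = 29/576 / 29/288 = 1/2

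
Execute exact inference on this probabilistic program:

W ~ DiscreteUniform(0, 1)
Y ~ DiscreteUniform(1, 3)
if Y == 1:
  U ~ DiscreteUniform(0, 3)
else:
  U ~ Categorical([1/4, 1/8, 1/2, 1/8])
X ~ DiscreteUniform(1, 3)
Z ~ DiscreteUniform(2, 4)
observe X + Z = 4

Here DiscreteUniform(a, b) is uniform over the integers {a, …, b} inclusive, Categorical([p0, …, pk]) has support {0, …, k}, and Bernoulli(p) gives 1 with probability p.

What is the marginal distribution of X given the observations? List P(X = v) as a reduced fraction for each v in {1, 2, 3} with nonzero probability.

P(X=1) = 1/2, P(X=2) = 1/2

Enumerate traces; 48 have nonzero weight after conditioning:
  (W=0, Y=1, U=0, X=1, Z=3) weight 1/216
  (W=0, Y=1, U=0, X=2, Z=2) weight 1/216
  (W=0, Y=1, U=1, X=1, Z=3) weight 1/216
  (W=0, Y=1, U=1, X=2, Z=2) weight 1/216
  (W=0, Y=1, U=2, X=1, Z=3) weight 1/216
  (W=0, Y=1, U=2, X=2, Z=2) weight 1/216
  (W=0, Y=1, U=3, X=1, Z=3) weight 1/216
  (W=0, Y=1, U=3, X=2, Z=2) weight 1/216
  … 40 more
Group by X:
  weight(X=1) = 1/9
  weight(X=2) = 1/9
Total weight = 1/9 + 1/9 = 2/9
P(X=1 | obs) = 1/9 / 2/9 = 1/2
P(X=2 | obs) = 1/9 / 2/9 = 1/2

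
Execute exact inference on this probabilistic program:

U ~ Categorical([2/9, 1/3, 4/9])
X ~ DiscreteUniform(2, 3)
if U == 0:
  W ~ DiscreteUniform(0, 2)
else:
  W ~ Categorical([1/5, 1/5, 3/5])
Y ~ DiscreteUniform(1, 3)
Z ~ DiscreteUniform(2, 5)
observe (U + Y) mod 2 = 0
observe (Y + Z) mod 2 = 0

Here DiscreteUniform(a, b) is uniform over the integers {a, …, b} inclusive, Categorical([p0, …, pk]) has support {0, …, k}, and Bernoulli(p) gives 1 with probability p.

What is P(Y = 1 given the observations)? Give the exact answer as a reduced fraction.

Enumerate traces; 48 have nonzero weight after conditioning:
  (U=0, X=2, W=0, Y=2, Z=2) weight 1/324
  (U=0, X=2, W=0, Y=2, Z=4) weight 1/324
  (U=0, X=2, W=1, Y=2, Z=2) weight 1/324
  (U=0, X=2, W=1, Y=2, Z=4) weight 1/324
  (U=0, X=2, W=2, Y=2, Z=2) weight 1/324
  (U=0, X=2, W=2, Y=2, Z=4) weight 1/324
  (U=0, X=3, W=0, Y=2, Z=2) weight 1/324
  (U=0, X=3, W=0, Y=2, Z=4) weight 1/324
  (U=1, X=2, W=0, Y=1, Z=3) weight 1/360
  (U=1, X=2, W=0, Y=3, Z=3) weight 1/360
  … 38 more
Group by Y:
  weight(Y=1) = 1/18
  weight(Y=2) = 1/9
  weight(Y=3) = 1/18
Total weight = 1/18 + 1/9 + 1/18 = 2/9
P(Y=1 | obs) = 1/18 / 2/9 = 1/4
P(Y=2 | obs) = 1/9 / 2/9 = 1/2
P(Y=3 | obs) = 1/18 / 2/9 = 1/4

P(Y = 1 | obs) = 1/4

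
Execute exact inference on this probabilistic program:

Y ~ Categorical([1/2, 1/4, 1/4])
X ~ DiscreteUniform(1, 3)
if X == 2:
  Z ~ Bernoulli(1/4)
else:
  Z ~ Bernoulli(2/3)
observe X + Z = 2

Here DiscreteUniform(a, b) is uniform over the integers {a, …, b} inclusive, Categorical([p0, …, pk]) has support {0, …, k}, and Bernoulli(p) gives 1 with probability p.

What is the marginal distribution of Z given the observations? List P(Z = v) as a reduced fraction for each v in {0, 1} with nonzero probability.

Enumerate traces; 6 have nonzero weight after conditioning:
  (Y=0, X=1, Z=1) weight 1/9
  (Y=0, X=2, Z=0) weight 1/8
  (Y=1, X=1, Z=1) weight 1/18
  (Y=1, X=2, Z=0) weight 1/16
  (Y=2, X=1, Z=1) weight 1/18
  (Y=2, X=2, Z=0) weight 1/16
Group by Z:
  weight(Z=0) = 1/4
  weight(Z=1) = 2/9
Total weight = 1/4 + 2/9 = 17/36
P(Z=0 | obs) = 1/4 / 17/36 = 9/17
P(Z=1 | obs) = 2/9 / 17/36 = 8/17

P(Z=0) = 9/17, P(Z=1) = 8/17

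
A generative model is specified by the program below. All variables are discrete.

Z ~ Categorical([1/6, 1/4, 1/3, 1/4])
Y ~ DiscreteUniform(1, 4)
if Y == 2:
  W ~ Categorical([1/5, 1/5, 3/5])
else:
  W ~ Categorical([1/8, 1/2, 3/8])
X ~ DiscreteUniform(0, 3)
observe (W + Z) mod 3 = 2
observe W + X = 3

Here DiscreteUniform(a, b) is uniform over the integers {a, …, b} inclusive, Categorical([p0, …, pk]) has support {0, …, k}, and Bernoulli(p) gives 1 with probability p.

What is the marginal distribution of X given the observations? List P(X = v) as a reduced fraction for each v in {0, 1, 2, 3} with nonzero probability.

Enumerate traces; 16 have nonzero weight after conditioning:
  (Z=0, Y=1, W=2, X=1) weight 1/256
  (Z=0, Y=2, W=2, X=1) weight 1/160
  (Z=0, Y=3, W=2, X=1) weight 1/256
  (Z=0, Y=4, W=2, X=1) weight 1/256
  (Z=1, Y=1, W=1, X=2) weight 1/128
  (Z=1, Y=2, W=1, X=2) weight 1/320
  (Z=1, Y=3, W=1, X=2) weight 1/128
  (Z=1, Y=4, W=1, X=2) weight 1/128
  (Z=2, Y=1, W=0, X=3) weight 1/384
  … 7 more
Group by X:
  weight(X=1) = 23/512
  weight(X=2) = 17/640
  weight(X=3) = 23/1920
Total weight = 23/512 + 17/640 + 23/1920 = 641/7680
P(X=1 | obs) = 23/512 / 641/7680 = 345/641
P(X=2 | obs) = 17/640 / 641/7680 = 204/641
P(X=3 | obs) = 23/1920 / 641/7680 = 92/641

P(X=1) = 345/641, P(X=2) = 204/641, P(X=3) = 92/641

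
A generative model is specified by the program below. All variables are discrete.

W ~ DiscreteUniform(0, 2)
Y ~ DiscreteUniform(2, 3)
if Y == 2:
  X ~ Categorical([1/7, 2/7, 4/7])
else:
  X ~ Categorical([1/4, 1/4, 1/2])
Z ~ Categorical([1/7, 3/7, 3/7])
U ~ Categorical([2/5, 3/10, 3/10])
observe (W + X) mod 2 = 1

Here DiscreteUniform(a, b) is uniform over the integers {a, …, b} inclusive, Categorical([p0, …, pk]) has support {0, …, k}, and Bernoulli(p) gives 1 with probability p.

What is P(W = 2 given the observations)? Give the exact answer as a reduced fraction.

P(W = 2 | obs) = 15/71

Enumerate traces; 72 have nonzero weight after conditioning:
  (W=0, Y=2, X=1, Z=0, U=0) weight 2/735
  (W=0, Y=2, X=1, Z=0, U=1) weight 1/490
  (W=0, Y=2, X=1, Z=0, U=2) weight 1/490
  (W=0, Y=2, X=1, Z=1, U=0) weight 2/245
  (W=0, Y=2, X=1, Z=1, U=1) weight 3/490
  (W=0, Y=2, X=1, Z=1, U=2) weight 3/490
  (W=0, Y=2, X=1, Z=2, U=0) weight 2/245
  (W=0, Y=2, X=1, Z=2, U=1) weight 3/490
  (W=1, Y=2, X=0, Z=0, U=0) weight 1/735
  (W=2, Y=2, X=1, Z=0, U=0) weight 2/735
  … 62 more
Group by W:
  weight(W=0) = 5/56
  weight(W=1) = 41/168
  weight(W=2) = 5/56
Total weight = 5/56 + 41/168 + 5/56 = 71/168
P(W=0 | obs) = 5/56 / 71/168 = 15/71
P(W=1 | obs) = 41/168 / 71/168 = 41/71
P(W=2 | obs) = 5/56 / 71/168 = 15/71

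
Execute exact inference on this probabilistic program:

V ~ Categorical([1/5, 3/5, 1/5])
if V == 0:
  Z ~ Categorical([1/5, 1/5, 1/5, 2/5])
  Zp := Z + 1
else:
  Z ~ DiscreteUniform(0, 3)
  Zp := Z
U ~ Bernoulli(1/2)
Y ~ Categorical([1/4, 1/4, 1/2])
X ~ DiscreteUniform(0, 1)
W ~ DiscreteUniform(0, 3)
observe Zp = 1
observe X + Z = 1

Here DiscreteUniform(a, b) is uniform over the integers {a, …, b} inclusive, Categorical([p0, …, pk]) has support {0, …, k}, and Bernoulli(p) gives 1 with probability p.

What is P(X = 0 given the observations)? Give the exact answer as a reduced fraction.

P(X = 0 | obs) = 5/6

Enumerate traces; 72 have nonzero weight after conditioning:
  (V=0, Z=0, U=0, Y=0, X=1, W=0) weight 1/1600
  (V=0, Z=0, U=0, Y=0, X=1, W=1) weight 1/1600
  (V=0, Z=0, U=0, Y=0, X=1, W=2) weight 1/1600
  (V=0, Z=0, U=0, Y=0, X=1, W=3) weight 1/1600
  (V=0, Z=0, U=0, Y=1, X=1, W=0) weight 1/1600
  (V=0, Z=0, U=0, Y=1, X=1, W=1) weight 1/1600
  (V=0, Z=0, U=0, Y=1, X=1, W=2) weight 1/1600
  (V=0, Z=0, U=0, Y=1, X=1, W=3) weight 1/1600
  (V=1, Z=1, U=0, Y=0, X=0, W=0) weight 3/1280
  … 63 more
Group by X:
  weight(X=0) = 1/10
  weight(X=1) = 1/50
Total weight = 1/10 + 1/50 = 3/25
P(X=0 | obs) = 1/10 / 3/25 = 5/6
P(X=1 | obs) = 1/50 / 3/25 = 1/6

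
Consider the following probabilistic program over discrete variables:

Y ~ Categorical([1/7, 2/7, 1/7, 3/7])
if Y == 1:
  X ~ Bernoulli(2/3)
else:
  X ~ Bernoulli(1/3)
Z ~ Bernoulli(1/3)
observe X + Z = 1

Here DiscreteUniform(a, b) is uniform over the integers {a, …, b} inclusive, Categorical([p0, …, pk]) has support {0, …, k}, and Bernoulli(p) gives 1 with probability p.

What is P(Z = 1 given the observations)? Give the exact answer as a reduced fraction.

P(Z = 1 | obs) = 2/5

Enumerate traces; 8 have nonzero weight after conditioning:
  (Y=0, X=0, Z=1) weight 2/63
  (Y=0, X=1, Z=0) weight 2/63
  (Y=1, X=0, Z=1) weight 2/63
  (Y=1, X=1, Z=0) weight 8/63
  (Y=2, X=0, Z=1) weight 2/63
  (Y=2, X=1, Z=0) weight 2/63
  (Y=3, X=0, Z=1) weight 2/21
  (Y=3, X=1, Z=0) weight 2/21
Group by Z:
  weight(Z=0) = 2/7
  weight(Z=1) = 4/21
Total weight = 2/7 + 4/21 = 10/21
P(Z=0 | obs) = 2/7 / 10/21 = 3/5
P(Z=1 | obs) = 4/21 / 10/21 = 2/5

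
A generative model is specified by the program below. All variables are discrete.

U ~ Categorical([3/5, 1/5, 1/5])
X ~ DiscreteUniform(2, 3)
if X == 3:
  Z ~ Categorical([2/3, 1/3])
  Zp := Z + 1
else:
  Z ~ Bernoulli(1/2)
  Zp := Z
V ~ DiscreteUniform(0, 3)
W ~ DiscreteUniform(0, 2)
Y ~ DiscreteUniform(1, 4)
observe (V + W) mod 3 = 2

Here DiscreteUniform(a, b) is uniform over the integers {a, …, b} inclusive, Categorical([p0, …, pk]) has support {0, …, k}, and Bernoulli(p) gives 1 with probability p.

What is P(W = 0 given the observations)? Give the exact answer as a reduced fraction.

P(W = 0 | obs) = 1/4

Enumerate traces; 192 have nonzero weight after conditioning:
  (U=0, X=2, Z=0, V=0, W=2, Y=1) weight 1/320
  (U=0, X=2, Z=0, V=0, W=2, Y=2) weight 1/320
  (U=0, X=2, Z=0, V=0, W=2, Y=3) weight 1/320
  (U=0, X=2, Z=0, V=0, W=2, Y=4) weight 1/320
  (U=0, X=2, Z=0, V=1, W=1, Y=1) weight 1/320
  (U=0, X=2, Z=0, V=1, W=1, Y=2) weight 1/320
  (U=0, X=2, Z=0, V=1, W=1, Y=3) weight 1/320
  (U=0, X=2, Z=0, V=1, W=1, Y=4) weight 1/320
  (U=0, X=2, Z=0, V=2, W=0, Y=1) weight 1/320
  … 183 more
Group by W:
  weight(W=0) = 1/12
  weight(W=1) = 1/12
  weight(W=2) = 1/6
Total weight = 1/12 + 1/12 + 1/6 = 1/3
P(W=0 | obs) = 1/12 / 1/3 = 1/4
P(W=1 | obs) = 1/12 / 1/3 = 1/4
P(W=2 | obs) = 1/6 / 1/3 = 1/2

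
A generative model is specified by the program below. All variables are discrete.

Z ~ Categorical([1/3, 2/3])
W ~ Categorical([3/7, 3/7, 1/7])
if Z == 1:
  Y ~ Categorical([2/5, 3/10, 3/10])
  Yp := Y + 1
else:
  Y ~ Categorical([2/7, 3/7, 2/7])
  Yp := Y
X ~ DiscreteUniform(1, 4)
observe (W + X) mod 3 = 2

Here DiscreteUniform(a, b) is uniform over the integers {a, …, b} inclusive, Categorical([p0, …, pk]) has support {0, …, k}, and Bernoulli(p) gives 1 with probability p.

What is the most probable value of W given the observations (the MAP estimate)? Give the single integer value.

argmax_v P(W = v | obs) = 1

Enumerate traces; 24 have nonzero weight after conditioning:
  (Z=0, W=0, Y=0, X=2) weight 1/98
  (Z=0, W=0, Y=1, X=2) weight 3/196
  (Z=0, W=0, Y=2, X=2) weight 1/98
  (Z=0, W=1, Y=0, X=1) weight 1/98
  (Z=0, W=1, Y=0, X=4) weight 1/98
  (Z=0, W=1, Y=1, X=1) weight 3/196
  (Z=0, W=1, Y=1, X=4) weight 3/196
  (Z=0, W=1, Y=2, X=1) weight 1/98
  (Z=0, W=2, Y=0, X=3) weight 1/294
  … 15 more
Group by W:
  weight(W=0) = 3/28
  weight(W=1) = 3/14
  weight(W=2) = 1/28
Total weight = 3/28 + 3/14 + 1/28 = 5/14
P(W=0 | obs) = 3/28 / 5/14 = 3/10
P(W=1 | obs) = 3/14 / 5/14 = 3/5
P(W=2 | obs) = 1/28 / 5/14 = 1/10
argmax = 1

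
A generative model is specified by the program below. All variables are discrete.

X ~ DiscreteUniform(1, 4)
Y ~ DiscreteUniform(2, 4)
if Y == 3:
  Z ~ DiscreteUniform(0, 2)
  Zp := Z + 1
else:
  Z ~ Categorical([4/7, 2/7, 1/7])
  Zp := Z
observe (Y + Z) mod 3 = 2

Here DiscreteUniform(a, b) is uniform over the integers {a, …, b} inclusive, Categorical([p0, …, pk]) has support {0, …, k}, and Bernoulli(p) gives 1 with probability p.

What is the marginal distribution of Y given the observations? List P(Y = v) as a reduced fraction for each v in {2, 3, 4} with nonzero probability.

P(Y=2) = 12/25, P(Y=3) = 7/25, P(Y=4) = 6/25

Enumerate traces; 12 have nonzero weight after conditioning:
  (X=1, Y=2, Z=0) weight 1/21
  (X=1, Y=3, Z=2) weight 1/36
  (X=1, Y=4, Z=1) weight 1/42
  (X=2, Y=2, Z=0) weight 1/21
  (X=2, Y=3, Z=2) weight 1/36
  (X=2, Y=4, Z=1) weight 1/42
  (X=3, Y=2, Z=0) weight 1/21
  (X=3, Y=3, Z=2) weight 1/36
  … 4 more
Group by Y:
  weight(Y=2) = 4/21
  weight(Y=3) = 1/9
  weight(Y=4) = 2/21
Total weight = 4/21 + 1/9 + 2/21 = 25/63
P(Y=2 | obs) = 4/21 / 25/63 = 12/25
P(Y=3 | obs) = 1/9 / 25/63 = 7/25
P(Y=4 | obs) = 2/21 / 25/63 = 6/25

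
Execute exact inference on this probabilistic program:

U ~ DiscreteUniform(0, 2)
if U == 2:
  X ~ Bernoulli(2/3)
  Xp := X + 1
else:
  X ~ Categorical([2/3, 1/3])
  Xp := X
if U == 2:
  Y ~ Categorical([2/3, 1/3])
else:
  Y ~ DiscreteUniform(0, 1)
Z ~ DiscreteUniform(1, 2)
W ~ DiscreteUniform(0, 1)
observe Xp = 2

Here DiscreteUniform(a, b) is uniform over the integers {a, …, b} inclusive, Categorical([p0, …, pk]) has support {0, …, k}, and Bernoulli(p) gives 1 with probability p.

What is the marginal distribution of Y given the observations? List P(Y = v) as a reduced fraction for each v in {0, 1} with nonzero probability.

Enumerate traces; 8 have nonzero weight after conditioning:
  (U=2, X=1, Y=0, Z=1, W=0) weight 1/27
  (U=2, X=1, Y=0, Z=1, W=1) weight 1/27
  (U=2, X=1, Y=0, Z=2, W=0) weight 1/27
  (U=2, X=1, Y=0, Z=2, W=1) weight 1/27
  (U=2, X=1, Y=1, Z=1, W=0) weight 1/54
  (U=2, X=1, Y=1, Z=1, W=1) weight 1/54
  (U=2, X=1, Y=1, Z=2, W=0) weight 1/54
  (U=2, X=1, Y=1, Z=2, W=1) weight 1/54
Group by Y:
  weight(Y=0) = 4/27
  weight(Y=1) = 2/27
Total weight = 4/27 + 2/27 = 2/9
P(Y=0 | obs) = 4/27 / 2/9 = 2/3
P(Y=1 | obs) = 2/27 / 2/9 = 1/3

P(Y=0) = 2/3, P(Y=1) = 1/3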